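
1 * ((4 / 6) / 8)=1 / 12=0.08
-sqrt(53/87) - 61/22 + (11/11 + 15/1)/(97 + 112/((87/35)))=-723275/271898 - sqrt(4611)/87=-3.44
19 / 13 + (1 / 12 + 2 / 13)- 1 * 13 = -1763 / 156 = -11.30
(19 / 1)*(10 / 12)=95 / 6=15.83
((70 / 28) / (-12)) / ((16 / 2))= -0.03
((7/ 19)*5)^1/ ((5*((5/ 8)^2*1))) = 448/ 475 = 0.94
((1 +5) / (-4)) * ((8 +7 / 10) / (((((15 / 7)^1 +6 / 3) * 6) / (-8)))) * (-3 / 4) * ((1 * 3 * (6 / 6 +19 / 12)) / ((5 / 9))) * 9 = -158193 / 400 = -395.48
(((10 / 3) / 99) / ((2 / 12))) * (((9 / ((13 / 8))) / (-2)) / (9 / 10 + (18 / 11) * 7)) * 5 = -4000 / 17667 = -0.23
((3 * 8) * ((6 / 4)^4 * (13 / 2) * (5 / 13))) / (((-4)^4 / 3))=3645 / 1024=3.56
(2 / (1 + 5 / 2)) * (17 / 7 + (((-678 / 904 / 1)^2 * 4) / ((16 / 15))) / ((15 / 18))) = 1111 / 392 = 2.83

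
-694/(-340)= 347/170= 2.04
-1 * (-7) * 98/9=686/9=76.22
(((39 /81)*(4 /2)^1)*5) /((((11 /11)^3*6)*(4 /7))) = 455 /324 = 1.40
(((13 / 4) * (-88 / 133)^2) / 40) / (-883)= -3146 / 78096935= -0.00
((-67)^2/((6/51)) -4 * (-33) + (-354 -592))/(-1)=-74685/2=-37342.50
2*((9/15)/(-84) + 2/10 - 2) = -253/70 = -3.61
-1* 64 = -64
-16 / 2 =-8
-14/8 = -7/4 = -1.75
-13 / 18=-0.72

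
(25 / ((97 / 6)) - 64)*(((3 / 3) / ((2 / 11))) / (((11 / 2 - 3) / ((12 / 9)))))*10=-533104 / 291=-1831.97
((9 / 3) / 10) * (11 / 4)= 33 / 40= 0.82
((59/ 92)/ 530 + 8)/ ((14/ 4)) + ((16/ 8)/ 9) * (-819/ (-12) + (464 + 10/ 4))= 62010707/ 511980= 121.12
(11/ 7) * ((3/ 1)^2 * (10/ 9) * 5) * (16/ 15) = 1760/ 21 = 83.81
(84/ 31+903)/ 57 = 15.89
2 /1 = 2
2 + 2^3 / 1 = 10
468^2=219024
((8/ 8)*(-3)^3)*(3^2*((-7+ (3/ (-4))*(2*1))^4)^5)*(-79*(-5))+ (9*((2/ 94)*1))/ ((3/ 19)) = -372033359114711044848171.60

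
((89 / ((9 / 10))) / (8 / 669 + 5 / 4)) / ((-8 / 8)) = -793880 / 10131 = -78.36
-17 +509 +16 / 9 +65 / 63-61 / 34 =352013 / 714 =493.02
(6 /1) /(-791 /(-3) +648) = 18 /2735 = 0.01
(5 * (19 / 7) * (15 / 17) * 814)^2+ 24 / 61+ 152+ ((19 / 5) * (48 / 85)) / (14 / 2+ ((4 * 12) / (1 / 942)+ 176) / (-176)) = 235964635384083666 / 2483485375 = 95013499.08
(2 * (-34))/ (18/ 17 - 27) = 1156/ 441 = 2.62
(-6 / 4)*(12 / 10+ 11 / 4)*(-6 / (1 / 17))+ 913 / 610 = 739133 / 1220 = 605.85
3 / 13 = 0.23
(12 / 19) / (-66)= -2 / 209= -0.01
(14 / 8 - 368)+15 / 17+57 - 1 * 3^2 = -21581 / 68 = -317.37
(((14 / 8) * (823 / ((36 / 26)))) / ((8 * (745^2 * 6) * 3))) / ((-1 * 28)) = -10699 / 23017996800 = -0.00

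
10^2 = 100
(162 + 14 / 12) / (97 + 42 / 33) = 10769 / 6486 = 1.66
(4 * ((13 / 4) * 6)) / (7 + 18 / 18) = 39 / 4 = 9.75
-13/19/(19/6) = -0.22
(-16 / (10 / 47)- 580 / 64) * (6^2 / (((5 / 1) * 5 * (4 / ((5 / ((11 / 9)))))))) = -546021 / 4400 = -124.10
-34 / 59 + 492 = 28994 / 59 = 491.42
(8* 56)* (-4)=-1792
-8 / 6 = -4 / 3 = -1.33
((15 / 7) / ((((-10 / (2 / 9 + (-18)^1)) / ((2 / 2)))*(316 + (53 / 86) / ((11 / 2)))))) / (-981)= -37840 / 3080282121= -0.00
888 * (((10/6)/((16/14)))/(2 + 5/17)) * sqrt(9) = 22015/13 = 1693.46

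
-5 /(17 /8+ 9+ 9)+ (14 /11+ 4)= 5.02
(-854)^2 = 729316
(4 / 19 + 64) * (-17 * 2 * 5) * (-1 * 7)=1451800 / 19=76410.53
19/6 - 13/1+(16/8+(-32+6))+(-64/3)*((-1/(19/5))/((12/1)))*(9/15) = -1275/38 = -33.55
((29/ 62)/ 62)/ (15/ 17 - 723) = -0.00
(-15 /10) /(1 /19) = -28.50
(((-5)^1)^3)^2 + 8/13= 203133/13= 15625.62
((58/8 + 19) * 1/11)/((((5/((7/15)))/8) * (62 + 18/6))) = 98/3575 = 0.03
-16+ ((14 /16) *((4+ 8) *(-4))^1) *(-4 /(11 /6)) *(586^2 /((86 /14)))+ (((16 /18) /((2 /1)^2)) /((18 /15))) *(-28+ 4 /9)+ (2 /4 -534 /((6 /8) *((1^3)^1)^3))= 1177410648251 /229878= 5121893.56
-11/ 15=-0.73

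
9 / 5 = 1.80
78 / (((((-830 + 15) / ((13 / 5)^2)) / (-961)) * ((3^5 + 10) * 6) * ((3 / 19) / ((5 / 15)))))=40115023 / 46393875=0.86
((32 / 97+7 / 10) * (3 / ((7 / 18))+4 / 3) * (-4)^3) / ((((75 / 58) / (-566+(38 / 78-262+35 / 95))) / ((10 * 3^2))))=1515241087488 / 44135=34331960.75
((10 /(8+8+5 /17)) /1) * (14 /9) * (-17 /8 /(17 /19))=-11305 /4986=-2.27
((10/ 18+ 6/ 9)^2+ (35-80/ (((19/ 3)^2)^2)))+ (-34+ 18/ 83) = 2331404864/ 876148083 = 2.66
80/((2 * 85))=8/17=0.47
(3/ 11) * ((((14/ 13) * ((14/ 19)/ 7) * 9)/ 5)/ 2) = 0.03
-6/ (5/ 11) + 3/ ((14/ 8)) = -402/ 35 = -11.49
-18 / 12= -3 / 2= -1.50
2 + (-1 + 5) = 6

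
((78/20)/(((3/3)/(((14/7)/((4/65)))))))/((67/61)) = 30927/268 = 115.40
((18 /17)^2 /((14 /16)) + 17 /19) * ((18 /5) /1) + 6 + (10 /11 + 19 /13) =16.20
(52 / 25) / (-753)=-52 / 18825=-0.00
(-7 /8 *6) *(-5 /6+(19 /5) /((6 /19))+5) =-1701 /20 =-85.05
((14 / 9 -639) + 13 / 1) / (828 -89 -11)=-1405 / 1638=-0.86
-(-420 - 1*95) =515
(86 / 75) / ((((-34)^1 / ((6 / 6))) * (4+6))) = -43 / 12750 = -0.00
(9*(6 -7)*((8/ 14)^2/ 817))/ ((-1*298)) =72/ 5964917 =0.00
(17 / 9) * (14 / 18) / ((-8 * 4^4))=-119 / 165888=-0.00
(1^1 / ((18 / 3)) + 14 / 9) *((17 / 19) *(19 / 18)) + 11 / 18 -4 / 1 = -571 / 324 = -1.76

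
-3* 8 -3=-27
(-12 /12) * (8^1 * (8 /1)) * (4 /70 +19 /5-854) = 380864 /7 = 54409.14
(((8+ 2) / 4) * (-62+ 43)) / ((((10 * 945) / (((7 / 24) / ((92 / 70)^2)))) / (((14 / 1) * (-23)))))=32585 / 119232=0.27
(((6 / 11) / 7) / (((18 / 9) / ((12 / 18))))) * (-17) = -34 / 77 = -0.44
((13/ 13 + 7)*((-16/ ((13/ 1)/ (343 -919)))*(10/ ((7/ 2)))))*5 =7372800/ 91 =81019.78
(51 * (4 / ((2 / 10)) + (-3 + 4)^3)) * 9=9639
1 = 1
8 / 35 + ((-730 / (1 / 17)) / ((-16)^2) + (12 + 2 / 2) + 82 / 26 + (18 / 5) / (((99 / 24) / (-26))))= -35097497 / 640640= -54.79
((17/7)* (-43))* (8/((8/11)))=-8041/7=-1148.71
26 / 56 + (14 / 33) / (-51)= 21487 / 47124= 0.46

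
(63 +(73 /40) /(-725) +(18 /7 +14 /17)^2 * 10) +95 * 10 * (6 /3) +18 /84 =853562853747 /410669000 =2078.47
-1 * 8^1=-8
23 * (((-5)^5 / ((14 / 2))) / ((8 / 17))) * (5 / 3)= -6109375 / 168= -36365.33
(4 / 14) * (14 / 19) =4 / 19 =0.21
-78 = -78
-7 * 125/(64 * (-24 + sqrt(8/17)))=875 * sqrt(34)/313088 + 44625/78272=0.59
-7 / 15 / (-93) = 7 / 1395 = 0.01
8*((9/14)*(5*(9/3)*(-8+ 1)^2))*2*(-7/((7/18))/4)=-34020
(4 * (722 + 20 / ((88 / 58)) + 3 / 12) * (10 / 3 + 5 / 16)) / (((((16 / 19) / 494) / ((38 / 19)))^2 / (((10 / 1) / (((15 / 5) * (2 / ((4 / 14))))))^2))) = 445426670869375 / 133056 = 3347663170.92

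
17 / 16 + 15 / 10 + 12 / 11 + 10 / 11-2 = 41 / 16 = 2.56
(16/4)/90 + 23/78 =397/1170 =0.34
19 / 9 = 2.11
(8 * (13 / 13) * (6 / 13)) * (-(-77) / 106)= 1848 / 689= 2.68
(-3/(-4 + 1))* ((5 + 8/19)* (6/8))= 309/76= 4.07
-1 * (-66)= 66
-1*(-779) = 779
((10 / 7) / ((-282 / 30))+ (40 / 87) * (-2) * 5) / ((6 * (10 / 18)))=-13595 / 9541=-1.42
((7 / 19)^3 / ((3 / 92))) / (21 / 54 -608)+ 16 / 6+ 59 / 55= 46254176371 / 12377785695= 3.74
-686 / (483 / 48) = -1568 / 23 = -68.17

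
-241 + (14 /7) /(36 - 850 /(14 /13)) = -1270807 /5273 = -241.00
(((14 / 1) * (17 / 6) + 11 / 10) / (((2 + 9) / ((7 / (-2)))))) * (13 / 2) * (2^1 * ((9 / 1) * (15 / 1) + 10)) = -3227497 / 132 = -24450.73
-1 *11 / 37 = -11 / 37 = -0.30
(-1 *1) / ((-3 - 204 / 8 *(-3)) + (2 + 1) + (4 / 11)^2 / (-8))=-242 / 18509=-0.01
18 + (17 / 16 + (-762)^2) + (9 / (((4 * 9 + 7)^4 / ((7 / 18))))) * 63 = 31762743343337 / 54700816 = 580663.06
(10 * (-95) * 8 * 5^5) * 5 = -118750000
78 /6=13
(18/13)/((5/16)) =288/65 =4.43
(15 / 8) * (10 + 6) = 30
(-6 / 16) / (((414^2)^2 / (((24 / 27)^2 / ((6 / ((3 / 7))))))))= -1 / 1388043821556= -0.00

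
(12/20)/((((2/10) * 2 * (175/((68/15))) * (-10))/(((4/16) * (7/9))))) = -17/22500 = -0.00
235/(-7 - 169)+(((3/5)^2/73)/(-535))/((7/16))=-1606162219/1202894000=-1.34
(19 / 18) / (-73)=-19 / 1314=-0.01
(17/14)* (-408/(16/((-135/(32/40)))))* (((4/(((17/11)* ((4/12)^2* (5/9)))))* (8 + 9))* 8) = 208574190/7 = 29796312.86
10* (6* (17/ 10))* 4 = 408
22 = 22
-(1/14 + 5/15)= -17/42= -0.40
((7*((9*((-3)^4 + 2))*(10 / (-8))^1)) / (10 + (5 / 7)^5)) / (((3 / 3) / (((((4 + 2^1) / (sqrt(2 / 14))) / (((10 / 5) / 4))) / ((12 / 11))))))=-322240611*sqrt(7) / 45652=-18675.38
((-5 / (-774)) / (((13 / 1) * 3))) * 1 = 5 / 30186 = 0.00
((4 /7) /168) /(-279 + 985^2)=1 /285164124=0.00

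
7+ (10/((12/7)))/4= 203/24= 8.46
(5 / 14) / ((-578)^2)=5 / 4677176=0.00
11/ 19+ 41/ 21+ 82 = 33728/ 399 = 84.53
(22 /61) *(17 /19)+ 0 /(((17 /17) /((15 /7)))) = 374 /1159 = 0.32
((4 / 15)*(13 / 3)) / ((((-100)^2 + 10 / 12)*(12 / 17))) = 442 / 2700225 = 0.00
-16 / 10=-8 / 5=-1.60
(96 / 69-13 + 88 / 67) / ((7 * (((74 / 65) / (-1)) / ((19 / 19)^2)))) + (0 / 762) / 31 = 1.29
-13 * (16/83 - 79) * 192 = 196702.84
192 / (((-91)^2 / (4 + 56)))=11520 / 8281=1.39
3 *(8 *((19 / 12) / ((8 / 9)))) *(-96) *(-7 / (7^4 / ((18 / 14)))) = 15.38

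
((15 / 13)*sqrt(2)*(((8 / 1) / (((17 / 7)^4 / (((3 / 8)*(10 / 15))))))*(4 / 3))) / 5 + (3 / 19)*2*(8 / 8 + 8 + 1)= 19208*sqrt(2) / 1085773 + 60 / 19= 3.18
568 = 568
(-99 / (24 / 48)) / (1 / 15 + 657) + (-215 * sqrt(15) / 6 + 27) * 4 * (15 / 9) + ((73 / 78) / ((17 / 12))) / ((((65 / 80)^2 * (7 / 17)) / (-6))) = 162517101 / 984256 - 2150 * sqrt(15) / 9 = -760.10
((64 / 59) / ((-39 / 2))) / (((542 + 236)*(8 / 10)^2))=-100 / 895089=-0.00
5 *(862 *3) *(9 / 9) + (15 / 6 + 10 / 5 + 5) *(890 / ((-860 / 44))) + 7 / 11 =5911580 / 473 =12498.05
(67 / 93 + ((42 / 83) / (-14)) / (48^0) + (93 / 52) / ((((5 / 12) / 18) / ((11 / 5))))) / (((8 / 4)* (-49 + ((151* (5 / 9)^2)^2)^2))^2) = 16527768358125671072541 / 8621637959156009748251256814222400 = 0.00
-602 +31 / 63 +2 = -37769 / 63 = -599.51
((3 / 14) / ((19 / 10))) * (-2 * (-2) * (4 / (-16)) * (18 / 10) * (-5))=135 / 133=1.02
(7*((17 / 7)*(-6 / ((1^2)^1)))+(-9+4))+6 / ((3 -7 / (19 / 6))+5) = -105.96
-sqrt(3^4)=-9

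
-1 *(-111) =111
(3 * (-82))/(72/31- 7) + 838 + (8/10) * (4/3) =387872/435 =891.66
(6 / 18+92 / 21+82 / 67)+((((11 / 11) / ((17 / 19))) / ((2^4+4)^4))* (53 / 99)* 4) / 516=96742879672283 / 16291709280000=5.94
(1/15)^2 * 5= 1/45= 0.02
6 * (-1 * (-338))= 2028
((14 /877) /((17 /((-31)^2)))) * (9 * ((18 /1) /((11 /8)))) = 17436384 /163999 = 106.32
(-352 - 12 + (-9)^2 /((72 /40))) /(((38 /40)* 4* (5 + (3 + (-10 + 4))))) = -41.97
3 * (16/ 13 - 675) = -26277/ 13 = -2021.31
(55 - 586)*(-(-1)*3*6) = -9558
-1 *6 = -6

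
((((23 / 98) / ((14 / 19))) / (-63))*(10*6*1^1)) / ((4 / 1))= -2185 / 28812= -0.08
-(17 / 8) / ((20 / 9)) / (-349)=153 / 55840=0.00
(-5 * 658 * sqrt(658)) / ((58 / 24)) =-39480 * sqrt(658) / 29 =-34921.44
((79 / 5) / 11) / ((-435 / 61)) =-4819 / 23925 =-0.20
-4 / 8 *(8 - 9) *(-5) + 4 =3 / 2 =1.50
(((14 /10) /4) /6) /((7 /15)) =1 /8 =0.12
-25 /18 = -1.39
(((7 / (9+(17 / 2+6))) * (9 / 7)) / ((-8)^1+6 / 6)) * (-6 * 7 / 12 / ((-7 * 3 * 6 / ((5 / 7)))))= -5 / 4606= -0.00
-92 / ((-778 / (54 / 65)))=0.10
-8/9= -0.89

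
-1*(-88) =88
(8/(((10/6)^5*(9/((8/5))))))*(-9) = -15552/15625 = -1.00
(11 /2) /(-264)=-1 /48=-0.02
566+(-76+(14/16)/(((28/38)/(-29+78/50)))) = 457.42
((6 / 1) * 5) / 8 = 15 / 4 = 3.75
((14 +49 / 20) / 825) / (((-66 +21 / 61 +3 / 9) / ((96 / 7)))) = -34404 / 8218375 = -0.00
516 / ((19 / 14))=7224 / 19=380.21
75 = 75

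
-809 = -809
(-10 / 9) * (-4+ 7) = -10 / 3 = -3.33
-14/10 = -7/5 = -1.40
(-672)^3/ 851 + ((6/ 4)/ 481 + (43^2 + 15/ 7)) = -54943820345/ 154882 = -354746.33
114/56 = 57/28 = 2.04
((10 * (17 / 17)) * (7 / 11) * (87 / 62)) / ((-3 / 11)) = -1015 / 31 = -32.74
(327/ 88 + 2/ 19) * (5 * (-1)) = -31945/ 1672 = -19.11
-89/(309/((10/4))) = -445/618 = -0.72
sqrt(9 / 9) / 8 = 1 / 8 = 0.12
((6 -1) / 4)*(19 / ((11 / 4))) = 95 / 11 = 8.64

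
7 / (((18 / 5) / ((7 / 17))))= 245 / 306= 0.80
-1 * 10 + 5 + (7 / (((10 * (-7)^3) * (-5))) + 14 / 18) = -93091 / 22050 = -4.22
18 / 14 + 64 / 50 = 2.57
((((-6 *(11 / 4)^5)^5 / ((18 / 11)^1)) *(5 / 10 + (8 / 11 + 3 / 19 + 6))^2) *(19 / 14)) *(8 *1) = -362045727638986862515713520859469 / 1337006139375616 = -270788380828275623.99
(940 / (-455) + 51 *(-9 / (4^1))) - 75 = -69821 / 364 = -191.82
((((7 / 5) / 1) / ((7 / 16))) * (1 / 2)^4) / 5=1 / 25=0.04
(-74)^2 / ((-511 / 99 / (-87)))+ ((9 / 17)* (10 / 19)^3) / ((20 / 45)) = 5499566122914 / 59584133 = 92299.17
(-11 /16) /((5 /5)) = -11 /16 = -0.69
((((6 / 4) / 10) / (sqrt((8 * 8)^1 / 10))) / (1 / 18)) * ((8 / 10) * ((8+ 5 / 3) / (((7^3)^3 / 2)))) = 261 * sqrt(10) / 2017680350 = 0.00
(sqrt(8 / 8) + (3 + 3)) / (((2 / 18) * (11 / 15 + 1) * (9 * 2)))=105 / 52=2.02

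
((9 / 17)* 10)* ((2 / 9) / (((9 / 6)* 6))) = 0.13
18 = 18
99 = 99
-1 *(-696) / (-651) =-1.07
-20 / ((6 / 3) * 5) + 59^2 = 3479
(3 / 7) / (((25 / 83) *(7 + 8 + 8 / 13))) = 3237 / 35525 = 0.09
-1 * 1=-1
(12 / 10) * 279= 1674 / 5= 334.80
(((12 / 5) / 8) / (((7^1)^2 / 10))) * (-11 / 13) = -0.05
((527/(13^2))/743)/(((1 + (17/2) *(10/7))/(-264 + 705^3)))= 111895.43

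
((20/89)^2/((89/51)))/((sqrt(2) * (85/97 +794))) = 329800 * sqrt(2)/18118408269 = 0.00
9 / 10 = 0.90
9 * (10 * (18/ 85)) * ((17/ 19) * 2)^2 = 22032/ 361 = 61.03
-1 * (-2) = 2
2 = 2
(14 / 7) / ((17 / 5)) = 10 / 17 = 0.59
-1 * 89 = -89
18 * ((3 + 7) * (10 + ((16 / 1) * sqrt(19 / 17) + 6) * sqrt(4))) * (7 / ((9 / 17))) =52360 + 4480 * sqrt(323) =132875.46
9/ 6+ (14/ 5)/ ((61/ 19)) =1447/ 610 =2.37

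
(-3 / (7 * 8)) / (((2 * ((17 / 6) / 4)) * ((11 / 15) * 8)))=-135 / 20944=-0.01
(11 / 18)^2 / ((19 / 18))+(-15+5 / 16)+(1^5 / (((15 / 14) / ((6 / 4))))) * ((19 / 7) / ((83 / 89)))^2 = -1632266939 / 659690640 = -2.47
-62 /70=-0.89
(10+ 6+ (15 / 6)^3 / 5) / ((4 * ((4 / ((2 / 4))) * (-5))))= -153 / 1280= -0.12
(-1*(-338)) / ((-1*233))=-338 / 233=-1.45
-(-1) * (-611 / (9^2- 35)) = -611 / 46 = -13.28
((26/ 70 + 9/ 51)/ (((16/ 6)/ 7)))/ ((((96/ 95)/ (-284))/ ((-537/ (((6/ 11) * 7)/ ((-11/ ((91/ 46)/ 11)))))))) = -1204920730849/ 346528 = -3477123.73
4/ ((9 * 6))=2/ 27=0.07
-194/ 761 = -0.25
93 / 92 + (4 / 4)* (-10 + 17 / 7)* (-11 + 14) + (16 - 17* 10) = -113153 / 644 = -175.70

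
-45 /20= -9 /4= -2.25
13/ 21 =0.62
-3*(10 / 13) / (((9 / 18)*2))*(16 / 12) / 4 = -10 / 13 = -0.77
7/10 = 0.70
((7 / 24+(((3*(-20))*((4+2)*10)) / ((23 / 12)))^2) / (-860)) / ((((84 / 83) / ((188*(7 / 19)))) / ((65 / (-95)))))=2271423286670239 / 11824800480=192089.78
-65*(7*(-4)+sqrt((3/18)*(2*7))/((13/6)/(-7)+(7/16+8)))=1820- 7280*sqrt(21)/2731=1807.78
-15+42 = 27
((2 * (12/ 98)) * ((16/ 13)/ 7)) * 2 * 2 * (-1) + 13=57199/ 4459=12.83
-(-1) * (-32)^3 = -32768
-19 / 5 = -3.80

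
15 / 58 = 0.26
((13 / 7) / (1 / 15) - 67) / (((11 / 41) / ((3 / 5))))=-33702 / 385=-87.54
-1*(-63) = 63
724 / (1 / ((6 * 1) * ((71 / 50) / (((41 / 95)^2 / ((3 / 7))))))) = 167011596 / 11767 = 14193.22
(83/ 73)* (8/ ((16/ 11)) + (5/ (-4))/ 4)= 6889/ 1168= 5.90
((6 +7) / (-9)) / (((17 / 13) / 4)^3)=-41.34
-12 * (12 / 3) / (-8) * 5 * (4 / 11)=120 / 11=10.91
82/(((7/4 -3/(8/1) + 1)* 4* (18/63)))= 574/19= 30.21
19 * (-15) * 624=-177840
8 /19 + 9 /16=0.98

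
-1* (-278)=278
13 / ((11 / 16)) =208 / 11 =18.91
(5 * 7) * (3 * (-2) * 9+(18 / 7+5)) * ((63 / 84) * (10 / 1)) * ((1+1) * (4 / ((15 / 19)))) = -123500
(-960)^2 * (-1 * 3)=-2764800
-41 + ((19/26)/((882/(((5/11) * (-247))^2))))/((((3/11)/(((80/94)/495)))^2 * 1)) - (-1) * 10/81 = -3512505038951/85930473321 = -40.88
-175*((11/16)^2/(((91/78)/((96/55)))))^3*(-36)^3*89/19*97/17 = 6106535033643/79135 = 77166045.79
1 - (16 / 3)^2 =-247 / 9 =-27.44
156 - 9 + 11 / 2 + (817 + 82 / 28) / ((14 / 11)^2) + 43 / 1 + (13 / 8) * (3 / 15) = 4815757 / 6860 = 702.01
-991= -991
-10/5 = -2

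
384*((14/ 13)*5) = 26880/ 13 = 2067.69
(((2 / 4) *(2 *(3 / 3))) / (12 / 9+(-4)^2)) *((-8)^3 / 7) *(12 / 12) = -384 / 91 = -4.22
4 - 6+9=7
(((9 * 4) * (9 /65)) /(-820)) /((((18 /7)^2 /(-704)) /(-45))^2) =-74373376 /533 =-139537.29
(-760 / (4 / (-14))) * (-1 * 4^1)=-10640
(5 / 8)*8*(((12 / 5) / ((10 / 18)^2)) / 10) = 486 / 125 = 3.89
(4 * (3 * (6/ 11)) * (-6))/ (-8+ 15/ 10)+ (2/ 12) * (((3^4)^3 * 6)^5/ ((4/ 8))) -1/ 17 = 267113131748195131206503396353362097/ 2431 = 109877882249360399509051200000000.00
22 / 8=11 / 4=2.75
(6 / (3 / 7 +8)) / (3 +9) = 7 / 118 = 0.06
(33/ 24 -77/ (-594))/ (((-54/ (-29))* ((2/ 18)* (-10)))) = -1885/ 2592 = -0.73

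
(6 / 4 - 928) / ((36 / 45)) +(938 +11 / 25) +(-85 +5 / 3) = -181811 / 600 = -303.02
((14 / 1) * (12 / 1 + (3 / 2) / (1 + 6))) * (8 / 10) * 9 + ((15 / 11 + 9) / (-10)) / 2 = 27075 / 22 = 1230.68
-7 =-7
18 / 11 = 1.64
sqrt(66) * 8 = 8 * sqrt(66) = 64.99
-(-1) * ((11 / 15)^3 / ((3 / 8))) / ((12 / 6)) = 5324 / 10125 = 0.53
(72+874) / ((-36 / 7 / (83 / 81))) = -274813 / 1458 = -188.49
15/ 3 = 5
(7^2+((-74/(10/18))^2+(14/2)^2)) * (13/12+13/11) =6061627/150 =40410.85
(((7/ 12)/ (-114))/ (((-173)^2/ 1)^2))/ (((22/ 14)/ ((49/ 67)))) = -0.00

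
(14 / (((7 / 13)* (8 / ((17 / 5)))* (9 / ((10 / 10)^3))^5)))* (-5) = -221 / 236196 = -0.00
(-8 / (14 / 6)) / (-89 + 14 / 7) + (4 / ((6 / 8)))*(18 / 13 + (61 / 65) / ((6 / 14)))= 2268536 / 118755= 19.10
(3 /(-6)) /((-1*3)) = 1 /6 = 0.17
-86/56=-43/28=-1.54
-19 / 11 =-1.73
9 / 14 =0.64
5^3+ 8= 133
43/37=1.16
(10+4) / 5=14 / 5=2.80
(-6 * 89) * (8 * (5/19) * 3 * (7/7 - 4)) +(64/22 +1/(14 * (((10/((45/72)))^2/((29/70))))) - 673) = 495385396141/52433920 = 9447.80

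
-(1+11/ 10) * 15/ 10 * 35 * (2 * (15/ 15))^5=-3528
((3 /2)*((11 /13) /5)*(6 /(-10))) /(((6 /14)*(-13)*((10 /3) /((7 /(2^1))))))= 0.03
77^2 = 5929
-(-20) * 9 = 180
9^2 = 81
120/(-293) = -120/293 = -0.41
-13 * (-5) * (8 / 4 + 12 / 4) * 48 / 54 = 2600 / 9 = 288.89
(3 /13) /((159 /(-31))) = -31 /689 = -0.04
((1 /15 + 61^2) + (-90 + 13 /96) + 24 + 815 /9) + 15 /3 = 5401091 /1440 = 3750.76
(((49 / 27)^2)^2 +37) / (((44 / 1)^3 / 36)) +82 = 51570521723 / 628753752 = 82.02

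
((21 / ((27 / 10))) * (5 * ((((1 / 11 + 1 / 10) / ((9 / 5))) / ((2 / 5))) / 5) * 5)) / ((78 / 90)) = 30625 / 2574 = 11.90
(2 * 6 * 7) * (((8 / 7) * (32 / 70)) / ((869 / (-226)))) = -347136 / 30415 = -11.41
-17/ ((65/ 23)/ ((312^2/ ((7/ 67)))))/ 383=-196163136/ 13405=-14633.58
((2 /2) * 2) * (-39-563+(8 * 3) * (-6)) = -1492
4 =4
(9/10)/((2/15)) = 6.75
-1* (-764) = 764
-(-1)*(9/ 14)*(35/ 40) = 9/ 16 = 0.56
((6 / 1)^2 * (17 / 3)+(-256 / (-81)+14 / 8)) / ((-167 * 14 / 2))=-67687 / 378756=-0.18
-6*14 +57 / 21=-569 / 7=-81.29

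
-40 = -40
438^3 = 84027672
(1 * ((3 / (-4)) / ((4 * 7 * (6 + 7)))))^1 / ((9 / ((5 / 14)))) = -5 / 61152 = -0.00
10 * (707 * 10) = 70700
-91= -91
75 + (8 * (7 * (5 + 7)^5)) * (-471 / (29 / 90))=-590687352705 / 29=-20368529403.62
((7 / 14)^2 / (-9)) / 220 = -1 / 7920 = -0.00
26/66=13/33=0.39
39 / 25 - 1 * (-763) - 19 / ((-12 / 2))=115159 / 150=767.73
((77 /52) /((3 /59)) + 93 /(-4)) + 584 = 23005 /39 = 589.87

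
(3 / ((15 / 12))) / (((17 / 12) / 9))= 1296 / 85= 15.25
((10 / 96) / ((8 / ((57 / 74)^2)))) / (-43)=-5415 / 30139904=-0.00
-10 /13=-0.77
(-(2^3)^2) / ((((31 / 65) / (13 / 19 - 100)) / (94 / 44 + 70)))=6228911520 / 6479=961400.14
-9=-9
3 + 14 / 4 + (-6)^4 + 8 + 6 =2633 / 2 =1316.50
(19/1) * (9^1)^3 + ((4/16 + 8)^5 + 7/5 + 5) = 52075.56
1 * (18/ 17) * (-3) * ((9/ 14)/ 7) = -243/ 833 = -0.29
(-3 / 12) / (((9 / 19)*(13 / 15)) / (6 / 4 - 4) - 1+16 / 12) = -1425 / 964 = -1.48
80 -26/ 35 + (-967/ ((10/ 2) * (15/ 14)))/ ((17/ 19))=-122.49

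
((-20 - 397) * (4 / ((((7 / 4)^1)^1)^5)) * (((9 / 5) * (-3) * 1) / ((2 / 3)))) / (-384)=-180144 / 84035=-2.14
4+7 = 11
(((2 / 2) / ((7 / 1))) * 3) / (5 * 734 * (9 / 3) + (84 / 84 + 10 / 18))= 0.00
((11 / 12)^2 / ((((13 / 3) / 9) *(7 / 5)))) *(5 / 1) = 9075 / 1456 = 6.23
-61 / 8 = -7.62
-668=-668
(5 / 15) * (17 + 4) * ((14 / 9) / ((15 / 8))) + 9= 14.81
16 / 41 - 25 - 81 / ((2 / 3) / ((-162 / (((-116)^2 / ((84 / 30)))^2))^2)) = -646078247424337470443 / 26252931752193280000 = -24.61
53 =53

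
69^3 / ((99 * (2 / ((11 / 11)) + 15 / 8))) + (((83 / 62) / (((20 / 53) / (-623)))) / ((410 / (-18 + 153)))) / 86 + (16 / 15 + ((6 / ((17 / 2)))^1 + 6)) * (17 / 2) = 263731711109 / 288567840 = 913.93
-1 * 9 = -9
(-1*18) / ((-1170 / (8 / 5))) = 8 / 325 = 0.02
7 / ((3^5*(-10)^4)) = 7 / 2430000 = 0.00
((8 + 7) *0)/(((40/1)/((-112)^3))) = 0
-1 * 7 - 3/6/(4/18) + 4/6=-8.58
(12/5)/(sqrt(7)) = 12*sqrt(7)/35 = 0.91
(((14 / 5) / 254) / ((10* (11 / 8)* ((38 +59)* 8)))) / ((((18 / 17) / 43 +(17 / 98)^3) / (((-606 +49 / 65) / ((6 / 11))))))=-47367345548306 / 1233103413852375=-0.04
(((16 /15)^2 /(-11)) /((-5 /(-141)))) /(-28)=3008 /28875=0.10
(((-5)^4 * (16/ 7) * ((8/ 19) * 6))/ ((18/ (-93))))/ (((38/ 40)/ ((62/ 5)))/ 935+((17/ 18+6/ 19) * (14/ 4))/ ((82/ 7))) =-6631188300000/ 133933499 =-49511.05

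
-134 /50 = -67 /25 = -2.68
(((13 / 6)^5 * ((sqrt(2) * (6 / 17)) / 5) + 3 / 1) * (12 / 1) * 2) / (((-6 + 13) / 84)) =864 + 742586 * sqrt(2) / 765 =2236.78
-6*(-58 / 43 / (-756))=-29 / 2709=-0.01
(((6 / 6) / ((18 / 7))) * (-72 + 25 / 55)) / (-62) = 5509 / 12276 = 0.45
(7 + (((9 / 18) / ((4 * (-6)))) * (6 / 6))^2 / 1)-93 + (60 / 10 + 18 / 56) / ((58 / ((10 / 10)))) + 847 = 355980011 / 467712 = 761.11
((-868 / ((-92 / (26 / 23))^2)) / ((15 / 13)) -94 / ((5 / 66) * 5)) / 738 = -5210784437 / 15489199350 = -0.34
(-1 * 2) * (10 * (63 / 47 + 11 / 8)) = -5105 / 94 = -54.31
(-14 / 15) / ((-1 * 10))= 7 / 75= 0.09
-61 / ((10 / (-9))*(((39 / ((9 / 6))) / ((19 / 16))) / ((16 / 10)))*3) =3477 / 2600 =1.34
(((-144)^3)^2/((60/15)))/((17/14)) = 31206351568896/17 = 1835667739346.82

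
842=842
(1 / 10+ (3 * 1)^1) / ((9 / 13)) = 403 / 90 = 4.48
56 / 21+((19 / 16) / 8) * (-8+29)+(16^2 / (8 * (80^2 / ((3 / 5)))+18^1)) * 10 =285822527 / 49162368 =5.81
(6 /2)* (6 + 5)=33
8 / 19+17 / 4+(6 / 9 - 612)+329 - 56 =-76075 / 228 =-333.66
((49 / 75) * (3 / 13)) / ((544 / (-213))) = -10437 / 176800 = -0.06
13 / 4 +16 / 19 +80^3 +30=38914591 / 76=512034.09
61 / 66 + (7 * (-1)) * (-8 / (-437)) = 22961 / 28842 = 0.80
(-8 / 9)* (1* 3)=-8 / 3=-2.67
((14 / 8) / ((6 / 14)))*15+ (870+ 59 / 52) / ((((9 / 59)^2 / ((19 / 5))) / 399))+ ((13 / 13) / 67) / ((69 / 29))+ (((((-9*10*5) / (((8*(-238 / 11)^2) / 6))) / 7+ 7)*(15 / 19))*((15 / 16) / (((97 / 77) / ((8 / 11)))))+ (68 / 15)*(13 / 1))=12820669532181865546319 / 225865030115088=56762525.50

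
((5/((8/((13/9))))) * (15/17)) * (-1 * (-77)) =25025/408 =61.34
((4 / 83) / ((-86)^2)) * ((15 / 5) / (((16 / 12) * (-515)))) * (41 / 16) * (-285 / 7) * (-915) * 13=-250187535 / 7081581248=-0.04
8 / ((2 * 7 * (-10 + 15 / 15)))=-4 / 63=-0.06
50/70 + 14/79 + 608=608.89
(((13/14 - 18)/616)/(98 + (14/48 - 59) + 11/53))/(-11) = 38001/595781494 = 0.00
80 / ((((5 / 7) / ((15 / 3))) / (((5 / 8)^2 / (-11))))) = -875 / 44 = -19.89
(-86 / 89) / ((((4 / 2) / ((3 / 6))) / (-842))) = 18103 / 89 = 203.40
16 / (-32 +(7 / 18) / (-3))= -864 / 1735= -0.50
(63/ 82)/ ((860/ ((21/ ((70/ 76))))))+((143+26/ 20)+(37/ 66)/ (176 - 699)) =439129228829/ 3042761700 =144.32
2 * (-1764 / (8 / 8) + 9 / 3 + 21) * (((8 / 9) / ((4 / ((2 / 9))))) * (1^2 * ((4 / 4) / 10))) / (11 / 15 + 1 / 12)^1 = -9280 / 441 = -21.04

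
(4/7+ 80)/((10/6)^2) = 5076/175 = 29.01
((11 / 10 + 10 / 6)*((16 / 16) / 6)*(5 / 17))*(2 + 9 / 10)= 2407 / 6120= 0.39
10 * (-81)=-810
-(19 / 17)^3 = -6859 / 4913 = -1.40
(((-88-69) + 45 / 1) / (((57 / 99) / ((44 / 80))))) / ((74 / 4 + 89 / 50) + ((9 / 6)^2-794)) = 0.14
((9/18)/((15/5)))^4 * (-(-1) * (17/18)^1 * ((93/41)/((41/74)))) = 19499/6535728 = 0.00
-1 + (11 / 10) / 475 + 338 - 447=-522489 / 4750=-110.00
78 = 78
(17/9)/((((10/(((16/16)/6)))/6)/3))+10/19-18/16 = -73/2280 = -0.03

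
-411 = -411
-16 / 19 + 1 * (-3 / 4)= -121 / 76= -1.59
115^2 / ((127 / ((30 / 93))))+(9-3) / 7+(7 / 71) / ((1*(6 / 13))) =406940341 / 11740134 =34.66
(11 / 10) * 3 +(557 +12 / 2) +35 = 6013 / 10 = 601.30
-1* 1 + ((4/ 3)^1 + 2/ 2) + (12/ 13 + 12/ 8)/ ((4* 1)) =605/ 312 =1.94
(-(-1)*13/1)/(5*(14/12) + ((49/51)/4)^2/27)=14607216/6556921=2.23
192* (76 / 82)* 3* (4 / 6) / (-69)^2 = 4864 / 65067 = 0.07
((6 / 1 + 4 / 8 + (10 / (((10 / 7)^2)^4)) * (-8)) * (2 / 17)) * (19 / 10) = 44843781 / 106250000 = 0.42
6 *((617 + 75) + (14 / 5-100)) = 17844 / 5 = 3568.80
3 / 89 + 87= 7746 / 89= 87.03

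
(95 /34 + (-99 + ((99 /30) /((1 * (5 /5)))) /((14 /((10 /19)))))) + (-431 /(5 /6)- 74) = -7769721 /11305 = -687.28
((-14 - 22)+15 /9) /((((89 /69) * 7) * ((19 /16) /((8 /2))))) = -12.81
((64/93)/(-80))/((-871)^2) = -4/352768065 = -0.00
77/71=1.08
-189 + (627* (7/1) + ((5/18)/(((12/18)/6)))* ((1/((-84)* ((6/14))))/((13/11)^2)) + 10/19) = 971116585/231192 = 4200.48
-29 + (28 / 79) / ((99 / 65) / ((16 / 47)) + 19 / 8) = -16289673 / 562717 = -28.95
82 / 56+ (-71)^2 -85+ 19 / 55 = 7635027 / 1540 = 4957.81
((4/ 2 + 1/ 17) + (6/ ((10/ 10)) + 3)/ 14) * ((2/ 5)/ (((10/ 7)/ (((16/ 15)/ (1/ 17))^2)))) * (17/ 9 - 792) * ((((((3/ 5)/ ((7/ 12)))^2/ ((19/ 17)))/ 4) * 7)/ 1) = -676564888064/ 2078125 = -325565.06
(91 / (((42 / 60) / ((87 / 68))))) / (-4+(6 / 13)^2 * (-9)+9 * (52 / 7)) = 6689865 / 2451128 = 2.73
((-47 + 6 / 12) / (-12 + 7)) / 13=93 / 130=0.72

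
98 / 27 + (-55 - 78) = -3493 / 27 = -129.37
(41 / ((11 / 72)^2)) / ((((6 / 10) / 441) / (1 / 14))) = 11158560 / 121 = 92219.50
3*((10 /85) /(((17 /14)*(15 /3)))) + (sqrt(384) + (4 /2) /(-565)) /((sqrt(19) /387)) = -774*sqrt(19) /10735 + 84 /1445 + 3096*sqrt(114) /19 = 1739.55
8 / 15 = 0.53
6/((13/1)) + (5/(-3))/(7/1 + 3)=0.29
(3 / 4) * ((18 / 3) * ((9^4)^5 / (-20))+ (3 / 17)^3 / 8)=-2150301974412480883174863 / 786080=-2735474728287808980.22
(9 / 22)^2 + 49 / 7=3469 / 484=7.17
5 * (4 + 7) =55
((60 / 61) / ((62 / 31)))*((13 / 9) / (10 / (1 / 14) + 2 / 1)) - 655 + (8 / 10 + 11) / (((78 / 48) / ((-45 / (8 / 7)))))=-158929531 / 168909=-940.92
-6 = -6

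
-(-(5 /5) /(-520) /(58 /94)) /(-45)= 47 /678600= 0.00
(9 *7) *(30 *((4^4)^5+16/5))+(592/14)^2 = 101825771848719328/49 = 2078076976504476.08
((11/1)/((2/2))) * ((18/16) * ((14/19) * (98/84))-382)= -637087/152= -4191.36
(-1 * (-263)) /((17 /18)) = 4734 /17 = 278.47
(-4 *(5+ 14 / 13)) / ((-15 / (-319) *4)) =-129.24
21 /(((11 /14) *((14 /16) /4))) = 1344 /11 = 122.18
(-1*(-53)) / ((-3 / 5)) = -265 / 3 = -88.33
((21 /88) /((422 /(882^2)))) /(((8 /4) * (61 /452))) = 461503413 /283162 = 1629.82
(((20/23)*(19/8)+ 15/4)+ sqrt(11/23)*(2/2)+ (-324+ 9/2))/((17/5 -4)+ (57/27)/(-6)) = 3895965/11822 -270*sqrt(253)/5911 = 328.83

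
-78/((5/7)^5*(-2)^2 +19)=-436982/110611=-3.95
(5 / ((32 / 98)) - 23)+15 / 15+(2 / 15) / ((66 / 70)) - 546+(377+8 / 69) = -6391271 / 36432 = -175.43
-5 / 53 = -0.09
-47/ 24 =-1.96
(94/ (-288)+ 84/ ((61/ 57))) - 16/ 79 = 54101251/ 693936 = 77.96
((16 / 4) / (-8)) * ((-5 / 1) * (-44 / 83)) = -110 / 83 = -1.33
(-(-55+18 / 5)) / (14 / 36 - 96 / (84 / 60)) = -32382 / 42955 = -0.75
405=405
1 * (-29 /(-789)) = 29 /789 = 0.04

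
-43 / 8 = -5.38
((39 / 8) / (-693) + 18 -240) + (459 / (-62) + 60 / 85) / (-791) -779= -110160140623 / 110050248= -1001.00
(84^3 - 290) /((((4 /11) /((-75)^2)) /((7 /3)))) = 42764885625 /2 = 21382442812.50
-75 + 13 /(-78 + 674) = -44687 /596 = -74.98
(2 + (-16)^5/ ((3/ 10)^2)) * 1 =-104857582/ 9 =-11650842.44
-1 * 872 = -872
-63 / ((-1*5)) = 63 / 5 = 12.60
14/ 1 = 14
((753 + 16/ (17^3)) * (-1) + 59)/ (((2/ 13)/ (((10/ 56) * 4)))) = -3222.16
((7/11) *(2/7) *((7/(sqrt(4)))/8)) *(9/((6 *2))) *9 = 189/352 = 0.54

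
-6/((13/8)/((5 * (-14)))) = 3360/13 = 258.46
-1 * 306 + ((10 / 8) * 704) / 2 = 134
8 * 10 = 80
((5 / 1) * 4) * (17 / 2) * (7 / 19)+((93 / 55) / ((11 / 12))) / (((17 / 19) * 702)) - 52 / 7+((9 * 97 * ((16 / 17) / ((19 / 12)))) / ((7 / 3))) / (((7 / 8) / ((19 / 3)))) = 621760728068 / 373438065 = 1664.96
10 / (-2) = -5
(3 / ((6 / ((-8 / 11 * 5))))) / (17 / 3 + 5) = -15 / 88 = -0.17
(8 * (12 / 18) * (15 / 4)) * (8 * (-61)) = -9760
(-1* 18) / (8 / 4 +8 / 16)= -36 / 5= -7.20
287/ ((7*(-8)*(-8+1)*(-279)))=-41/ 15624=-0.00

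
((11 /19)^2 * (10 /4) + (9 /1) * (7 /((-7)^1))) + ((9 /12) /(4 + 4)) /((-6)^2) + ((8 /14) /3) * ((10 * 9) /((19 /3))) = -5291105 /970368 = -5.45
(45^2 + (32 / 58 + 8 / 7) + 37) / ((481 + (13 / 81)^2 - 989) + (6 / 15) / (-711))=-1085696893350 / 267242387489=-4.06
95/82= 1.16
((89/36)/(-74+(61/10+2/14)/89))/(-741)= 277235/6143256054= 0.00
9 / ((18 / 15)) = 15 / 2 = 7.50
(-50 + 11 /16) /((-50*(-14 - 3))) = -789 /13600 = -0.06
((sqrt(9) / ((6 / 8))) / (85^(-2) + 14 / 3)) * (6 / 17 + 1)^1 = 117300 / 101153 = 1.16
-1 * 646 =-646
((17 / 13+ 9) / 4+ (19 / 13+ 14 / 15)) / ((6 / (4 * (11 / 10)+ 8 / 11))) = 91133 / 21450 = 4.25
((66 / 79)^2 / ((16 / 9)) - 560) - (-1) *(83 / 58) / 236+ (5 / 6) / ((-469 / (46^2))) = -67713480139505 / 120195518856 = -563.36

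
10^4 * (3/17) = 30000/17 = 1764.71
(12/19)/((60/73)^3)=389017/342000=1.14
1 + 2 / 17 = 19 / 17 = 1.12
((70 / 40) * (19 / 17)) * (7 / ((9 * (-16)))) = -931 / 9792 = -0.10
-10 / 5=-2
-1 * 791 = -791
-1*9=-9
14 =14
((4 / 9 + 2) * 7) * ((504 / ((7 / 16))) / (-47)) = -19712 / 47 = -419.40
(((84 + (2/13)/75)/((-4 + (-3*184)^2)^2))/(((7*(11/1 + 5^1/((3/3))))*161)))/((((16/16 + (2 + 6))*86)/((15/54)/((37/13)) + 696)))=18984924551/420705913957665336000000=0.00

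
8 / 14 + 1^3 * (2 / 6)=19 / 21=0.90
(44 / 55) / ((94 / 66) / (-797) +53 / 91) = 2393391 / 1737095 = 1.38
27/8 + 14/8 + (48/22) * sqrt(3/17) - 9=-31/8 + 24 * sqrt(51)/187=-2.96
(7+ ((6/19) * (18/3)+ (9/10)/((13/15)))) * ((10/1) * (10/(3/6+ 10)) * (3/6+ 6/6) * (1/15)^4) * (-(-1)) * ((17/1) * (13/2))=11917/38475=0.31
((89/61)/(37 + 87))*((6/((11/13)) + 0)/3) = 1157/41602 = 0.03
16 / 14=8 / 7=1.14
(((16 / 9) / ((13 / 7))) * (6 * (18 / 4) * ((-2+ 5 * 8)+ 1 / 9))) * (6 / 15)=76832 / 195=394.01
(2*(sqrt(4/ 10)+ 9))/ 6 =sqrt(10)/ 15+ 3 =3.21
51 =51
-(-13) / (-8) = -13 / 8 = -1.62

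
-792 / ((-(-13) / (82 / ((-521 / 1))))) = 64944 / 6773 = 9.59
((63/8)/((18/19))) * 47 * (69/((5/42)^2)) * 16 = 760846716/25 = 30433868.64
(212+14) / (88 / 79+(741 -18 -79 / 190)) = 0.31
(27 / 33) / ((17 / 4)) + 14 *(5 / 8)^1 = 6689 / 748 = 8.94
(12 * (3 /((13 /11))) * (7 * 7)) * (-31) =-46271.08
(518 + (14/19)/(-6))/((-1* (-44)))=11.77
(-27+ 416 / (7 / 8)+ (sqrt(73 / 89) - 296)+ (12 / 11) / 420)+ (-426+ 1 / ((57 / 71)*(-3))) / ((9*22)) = sqrt(6497) / 89+ 178083413 / 1185030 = 151.18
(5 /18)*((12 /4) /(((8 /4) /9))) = 15 /4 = 3.75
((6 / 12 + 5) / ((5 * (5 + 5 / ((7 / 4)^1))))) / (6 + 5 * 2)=7 / 800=0.01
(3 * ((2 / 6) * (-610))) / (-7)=610 / 7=87.14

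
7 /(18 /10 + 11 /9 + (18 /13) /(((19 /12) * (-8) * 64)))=4979520 /2148673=2.32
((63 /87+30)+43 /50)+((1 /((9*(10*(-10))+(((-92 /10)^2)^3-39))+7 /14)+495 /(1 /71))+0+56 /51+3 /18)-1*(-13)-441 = 8102967993558899879 /233179949345775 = 34749.85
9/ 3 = 3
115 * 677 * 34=2647070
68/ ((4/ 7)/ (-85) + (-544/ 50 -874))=-0.08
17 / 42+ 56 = 2369 / 42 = 56.40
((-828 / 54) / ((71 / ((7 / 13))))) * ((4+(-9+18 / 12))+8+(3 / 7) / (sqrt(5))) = -483 / 923 -46 * sqrt(5) / 4615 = -0.55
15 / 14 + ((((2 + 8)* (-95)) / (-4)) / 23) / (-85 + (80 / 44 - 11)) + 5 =284115 / 47656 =5.96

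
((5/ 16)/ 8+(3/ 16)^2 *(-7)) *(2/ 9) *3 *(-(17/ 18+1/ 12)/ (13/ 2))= 1961/ 89856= 0.02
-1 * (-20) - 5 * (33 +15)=-220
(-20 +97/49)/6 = -883/294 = -3.00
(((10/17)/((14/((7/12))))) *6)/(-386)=-5/13124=-0.00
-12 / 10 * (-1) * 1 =6 / 5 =1.20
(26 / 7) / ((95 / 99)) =2574 / 665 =3.87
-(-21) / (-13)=-21 / 13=-1.62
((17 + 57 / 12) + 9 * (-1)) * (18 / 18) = 51 / 4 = 12.75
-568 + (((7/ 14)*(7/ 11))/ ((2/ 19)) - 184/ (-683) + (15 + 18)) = -15978885/ 30052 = -531.71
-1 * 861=-861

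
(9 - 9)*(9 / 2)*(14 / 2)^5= 0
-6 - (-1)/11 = -65/11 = -5.91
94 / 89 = 1.06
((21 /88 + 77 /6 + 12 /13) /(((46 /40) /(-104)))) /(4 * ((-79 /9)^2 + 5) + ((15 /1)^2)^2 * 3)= -25936740 /3119100127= -0.01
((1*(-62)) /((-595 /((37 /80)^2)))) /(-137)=-42439 /260848000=-0.00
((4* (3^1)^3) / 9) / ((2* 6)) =1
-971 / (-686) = 971 / 686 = 1.42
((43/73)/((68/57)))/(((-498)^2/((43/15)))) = 35131/6155459280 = 0.00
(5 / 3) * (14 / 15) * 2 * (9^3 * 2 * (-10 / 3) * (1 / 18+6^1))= -91560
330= 330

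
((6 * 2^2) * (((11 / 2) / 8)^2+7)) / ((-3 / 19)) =-36347 / 32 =-1135.84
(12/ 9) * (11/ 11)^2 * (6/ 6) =4/ 3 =1.33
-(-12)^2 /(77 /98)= -2016 /11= -183.27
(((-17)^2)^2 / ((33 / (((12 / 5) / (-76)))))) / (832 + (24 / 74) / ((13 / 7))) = -0.10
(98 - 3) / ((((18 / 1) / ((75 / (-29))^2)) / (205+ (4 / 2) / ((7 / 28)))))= 12646875 / 1682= 7518.95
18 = 18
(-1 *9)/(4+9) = -9/13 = -0.69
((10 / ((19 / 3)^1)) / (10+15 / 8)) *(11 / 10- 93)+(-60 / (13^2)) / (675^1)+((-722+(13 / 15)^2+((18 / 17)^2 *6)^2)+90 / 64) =-25197749088589763 / 36687835360800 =-686.81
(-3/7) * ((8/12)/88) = -0.00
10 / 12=5 / 6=0.83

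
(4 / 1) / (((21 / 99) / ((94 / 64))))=1551 / 56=27.70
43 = 43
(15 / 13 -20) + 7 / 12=-2849 / 156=-18.26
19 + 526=545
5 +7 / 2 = 17 / 2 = 8.50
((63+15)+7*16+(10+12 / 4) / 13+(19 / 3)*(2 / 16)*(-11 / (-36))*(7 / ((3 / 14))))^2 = 66448981729 / 1679616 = 39562.01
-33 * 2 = -66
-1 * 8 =-8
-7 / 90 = -0.08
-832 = -832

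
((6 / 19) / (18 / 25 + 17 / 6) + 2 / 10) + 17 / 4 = 919303 / 202540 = 4.54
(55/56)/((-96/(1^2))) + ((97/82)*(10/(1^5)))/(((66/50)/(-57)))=-1238520805/2424576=-510.82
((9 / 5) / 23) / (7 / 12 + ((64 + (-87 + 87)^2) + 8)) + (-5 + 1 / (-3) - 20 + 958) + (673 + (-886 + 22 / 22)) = 216557054 / 300495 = 720.67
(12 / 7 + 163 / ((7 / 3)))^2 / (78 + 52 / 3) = 753003 / 14014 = 53.73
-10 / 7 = -1.43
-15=-15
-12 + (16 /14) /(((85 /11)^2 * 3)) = -1819732 /151725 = -11.99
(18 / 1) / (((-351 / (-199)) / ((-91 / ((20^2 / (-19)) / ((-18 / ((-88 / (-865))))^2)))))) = 1380909.91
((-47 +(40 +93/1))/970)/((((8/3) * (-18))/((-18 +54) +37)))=-0.13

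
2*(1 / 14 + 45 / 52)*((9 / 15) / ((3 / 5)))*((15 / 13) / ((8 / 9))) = 46035 / 18928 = 2.43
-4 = -4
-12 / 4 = -3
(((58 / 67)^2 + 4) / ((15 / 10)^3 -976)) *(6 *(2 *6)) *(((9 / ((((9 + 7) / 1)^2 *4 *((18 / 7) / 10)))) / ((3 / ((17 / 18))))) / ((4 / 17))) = -26956475 / 1676587632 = -0.02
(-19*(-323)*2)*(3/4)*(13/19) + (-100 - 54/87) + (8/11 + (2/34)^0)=3955349/638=6199.61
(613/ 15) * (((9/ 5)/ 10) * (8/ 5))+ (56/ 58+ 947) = 17395199/ 18125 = 959.74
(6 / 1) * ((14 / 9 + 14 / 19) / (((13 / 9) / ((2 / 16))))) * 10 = 2940 / 247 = 11.90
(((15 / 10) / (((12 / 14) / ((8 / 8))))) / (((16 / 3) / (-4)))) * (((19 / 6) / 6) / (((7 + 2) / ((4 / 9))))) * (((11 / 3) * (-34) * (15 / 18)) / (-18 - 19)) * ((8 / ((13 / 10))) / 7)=-88825 / 1051947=-0.08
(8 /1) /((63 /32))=256 /63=4.06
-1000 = -1000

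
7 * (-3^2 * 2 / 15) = -42 / 5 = -8.40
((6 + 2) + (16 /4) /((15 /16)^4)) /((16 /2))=1.65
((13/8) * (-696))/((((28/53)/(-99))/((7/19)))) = 5934357/76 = 78083.64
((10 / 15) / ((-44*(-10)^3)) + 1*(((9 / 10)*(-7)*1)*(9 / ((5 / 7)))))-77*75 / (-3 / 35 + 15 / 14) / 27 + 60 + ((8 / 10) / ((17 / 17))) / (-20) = -3229815833 / 13662000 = -236.41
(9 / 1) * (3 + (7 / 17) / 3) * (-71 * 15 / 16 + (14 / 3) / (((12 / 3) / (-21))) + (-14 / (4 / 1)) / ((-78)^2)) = -22161110 / 8619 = -2571.19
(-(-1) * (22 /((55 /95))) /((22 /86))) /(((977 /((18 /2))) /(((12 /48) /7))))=7353 /150458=0.05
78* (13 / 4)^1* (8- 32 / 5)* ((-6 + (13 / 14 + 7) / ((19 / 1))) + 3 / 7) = -1390194 / 665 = -2090.52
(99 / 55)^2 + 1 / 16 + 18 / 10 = 2041 / 400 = 5.10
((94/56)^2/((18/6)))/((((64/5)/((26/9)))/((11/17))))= 1579435/11515392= 0.14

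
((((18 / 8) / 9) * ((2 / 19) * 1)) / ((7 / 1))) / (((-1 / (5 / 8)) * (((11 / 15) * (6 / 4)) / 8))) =-25 / 1463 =-0.02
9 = 9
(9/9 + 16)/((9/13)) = 221/9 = 24.56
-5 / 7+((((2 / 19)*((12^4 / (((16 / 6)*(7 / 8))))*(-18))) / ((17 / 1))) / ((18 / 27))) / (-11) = 3341467 / 24871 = 134.35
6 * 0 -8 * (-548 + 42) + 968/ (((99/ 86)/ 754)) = 5742704/ 9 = 638078.22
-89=-89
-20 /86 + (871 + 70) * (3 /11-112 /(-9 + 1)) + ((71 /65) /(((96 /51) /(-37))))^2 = 28427170069313 /2046387200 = 13891.39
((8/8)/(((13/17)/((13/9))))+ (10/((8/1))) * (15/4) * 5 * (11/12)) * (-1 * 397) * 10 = -26724055/288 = -92791.86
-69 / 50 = -1.38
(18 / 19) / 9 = 2 / 19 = 0.11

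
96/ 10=48/ 5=9.60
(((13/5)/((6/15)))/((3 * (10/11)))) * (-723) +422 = -26023/20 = -1301.15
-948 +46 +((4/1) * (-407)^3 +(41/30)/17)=-137535511699/510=-269677473.92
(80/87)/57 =80/4959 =0.02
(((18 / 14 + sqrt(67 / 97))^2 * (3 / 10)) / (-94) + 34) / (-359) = -7593623 / 80197369 + 27 * sqrt(6499) / 114567670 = -0.09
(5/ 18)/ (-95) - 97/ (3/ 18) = -199045/ 342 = -582.00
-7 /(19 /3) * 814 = -17094 /19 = -899.68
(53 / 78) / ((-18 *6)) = -53 / 8424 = -0.01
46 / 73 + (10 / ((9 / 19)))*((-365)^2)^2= 374699013195.07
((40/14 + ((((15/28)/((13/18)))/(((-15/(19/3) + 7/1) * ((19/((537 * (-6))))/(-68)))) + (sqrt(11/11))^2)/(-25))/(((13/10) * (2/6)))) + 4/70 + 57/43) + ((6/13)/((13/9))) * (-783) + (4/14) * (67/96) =-55908537617/134294160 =-416.31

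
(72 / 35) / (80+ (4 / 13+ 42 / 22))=3432 / 137165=0.03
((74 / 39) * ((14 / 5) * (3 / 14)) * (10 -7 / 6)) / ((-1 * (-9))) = 1961 / 1755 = 1.12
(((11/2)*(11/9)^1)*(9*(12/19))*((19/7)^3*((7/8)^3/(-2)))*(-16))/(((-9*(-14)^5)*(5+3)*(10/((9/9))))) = 43681/4130488320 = 0.00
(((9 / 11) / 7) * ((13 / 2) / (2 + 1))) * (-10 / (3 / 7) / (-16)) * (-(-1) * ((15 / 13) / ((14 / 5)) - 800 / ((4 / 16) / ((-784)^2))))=-1789878271625 / 2464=-726411636.21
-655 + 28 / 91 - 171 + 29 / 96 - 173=-1245991 / 1248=-998.39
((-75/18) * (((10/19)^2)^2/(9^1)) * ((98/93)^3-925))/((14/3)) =46443064562500/6603950341611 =7.03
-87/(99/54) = -522/11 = -47.45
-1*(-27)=27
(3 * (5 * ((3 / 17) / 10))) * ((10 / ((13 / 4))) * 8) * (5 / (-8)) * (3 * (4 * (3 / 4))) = -8100 / 221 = -36.65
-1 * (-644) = 644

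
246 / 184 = 123 / 92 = 1.34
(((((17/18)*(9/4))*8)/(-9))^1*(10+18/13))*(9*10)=-25160/13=-1935.38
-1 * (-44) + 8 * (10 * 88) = 7084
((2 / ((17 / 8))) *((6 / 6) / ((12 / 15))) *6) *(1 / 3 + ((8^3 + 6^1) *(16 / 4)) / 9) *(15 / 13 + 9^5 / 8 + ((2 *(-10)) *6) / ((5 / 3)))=2629263625 / 221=11897120.48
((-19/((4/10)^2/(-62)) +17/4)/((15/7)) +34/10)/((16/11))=2271203/960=2365.84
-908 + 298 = -610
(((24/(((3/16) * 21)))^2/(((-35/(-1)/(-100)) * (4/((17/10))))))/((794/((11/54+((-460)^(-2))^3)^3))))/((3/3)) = -0.00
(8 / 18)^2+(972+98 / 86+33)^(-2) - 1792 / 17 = -271182570530407 / 2577432379392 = -105.21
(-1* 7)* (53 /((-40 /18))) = 3339 /20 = 166.95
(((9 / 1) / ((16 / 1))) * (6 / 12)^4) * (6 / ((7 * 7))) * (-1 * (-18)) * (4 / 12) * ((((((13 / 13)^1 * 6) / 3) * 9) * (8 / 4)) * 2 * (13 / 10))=9477 / 3920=2.42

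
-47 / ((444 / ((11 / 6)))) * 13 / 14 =-6721 / 37296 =-0.18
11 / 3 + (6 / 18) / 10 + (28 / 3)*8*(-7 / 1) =-15569 / 30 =-518.97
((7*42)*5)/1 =1470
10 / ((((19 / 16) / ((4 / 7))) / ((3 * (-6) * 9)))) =-103680 / 133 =-779.55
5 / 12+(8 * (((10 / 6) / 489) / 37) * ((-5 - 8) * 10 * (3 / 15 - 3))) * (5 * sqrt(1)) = 381665 / 217116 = 1.76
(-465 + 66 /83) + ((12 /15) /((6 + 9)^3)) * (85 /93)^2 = -224935095727 /484560225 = -464.20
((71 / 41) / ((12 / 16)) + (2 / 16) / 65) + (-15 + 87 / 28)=-4290049 / 447720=-9.58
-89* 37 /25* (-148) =487364 /25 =19494.56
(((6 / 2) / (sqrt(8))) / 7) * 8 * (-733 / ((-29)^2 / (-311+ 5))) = 1345788 * sqrt(2) / 5887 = 323.29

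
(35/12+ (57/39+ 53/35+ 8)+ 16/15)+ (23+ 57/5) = 269501/5460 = 49.36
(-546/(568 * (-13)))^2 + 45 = 3629961/80656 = 45.01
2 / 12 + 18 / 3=37 / 6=6.17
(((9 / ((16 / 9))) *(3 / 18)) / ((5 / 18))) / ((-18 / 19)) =-513 / 160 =-3.21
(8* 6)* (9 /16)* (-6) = -162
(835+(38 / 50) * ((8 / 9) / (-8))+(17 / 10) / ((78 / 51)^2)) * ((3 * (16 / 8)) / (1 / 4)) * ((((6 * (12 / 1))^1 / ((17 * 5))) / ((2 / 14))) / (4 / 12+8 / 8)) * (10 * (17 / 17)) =64059004044 / 71825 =891876.14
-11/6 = -1.83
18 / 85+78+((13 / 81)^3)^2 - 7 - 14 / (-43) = 73846586116137484 / 1032279955838055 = 71.54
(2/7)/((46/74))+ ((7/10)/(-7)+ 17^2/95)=104059/30590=3.40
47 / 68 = 0.69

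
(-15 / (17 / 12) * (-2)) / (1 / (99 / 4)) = 8910 / 17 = 524.12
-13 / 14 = -0.93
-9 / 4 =-2.25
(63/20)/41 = 63/820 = 0.08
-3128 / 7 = -446.86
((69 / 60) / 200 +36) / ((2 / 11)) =1584253 / 8000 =198.03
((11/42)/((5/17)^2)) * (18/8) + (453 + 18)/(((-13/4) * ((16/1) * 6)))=48253/9100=5.30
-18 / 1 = -18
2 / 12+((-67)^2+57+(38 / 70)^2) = 33416491 / 7350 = 4546.46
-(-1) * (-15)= -15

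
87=87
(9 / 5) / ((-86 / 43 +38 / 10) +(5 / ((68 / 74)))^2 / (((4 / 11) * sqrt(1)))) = 41616 / 1923991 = 0.02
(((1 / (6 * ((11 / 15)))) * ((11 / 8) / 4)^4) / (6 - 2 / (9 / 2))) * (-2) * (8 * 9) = -107811 / 1310720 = -0.08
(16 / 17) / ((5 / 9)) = 144 / 85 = 1.69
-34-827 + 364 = -497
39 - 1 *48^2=-2265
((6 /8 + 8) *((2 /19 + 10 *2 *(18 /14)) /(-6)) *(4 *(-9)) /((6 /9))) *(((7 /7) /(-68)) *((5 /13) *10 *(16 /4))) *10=-1136250 /247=-4600.20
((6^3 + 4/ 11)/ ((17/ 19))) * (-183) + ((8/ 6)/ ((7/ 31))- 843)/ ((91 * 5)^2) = -2116288412869/ 47822775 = -44252.73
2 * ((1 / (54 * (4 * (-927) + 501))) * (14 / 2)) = -7 / 86589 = -0.00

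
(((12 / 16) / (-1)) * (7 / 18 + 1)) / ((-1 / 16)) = 50 / 3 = 16.67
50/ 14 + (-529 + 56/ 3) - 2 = -10684/ 21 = -508.76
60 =60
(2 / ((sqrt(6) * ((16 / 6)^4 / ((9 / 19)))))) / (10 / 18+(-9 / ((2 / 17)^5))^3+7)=-0.00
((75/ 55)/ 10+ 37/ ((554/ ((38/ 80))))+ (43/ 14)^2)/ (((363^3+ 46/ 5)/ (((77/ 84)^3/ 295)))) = 4625658059/ 8825316597516303360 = 0.00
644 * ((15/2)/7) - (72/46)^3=8348574/12167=686.17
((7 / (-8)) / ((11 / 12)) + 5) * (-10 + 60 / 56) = -36.12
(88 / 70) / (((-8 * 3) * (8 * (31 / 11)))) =-121 / 52080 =-0.00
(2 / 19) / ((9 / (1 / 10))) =1 / 855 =0.00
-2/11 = -0.18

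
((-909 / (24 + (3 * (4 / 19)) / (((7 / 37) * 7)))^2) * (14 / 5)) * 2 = -612800027 / 72124020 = -8.50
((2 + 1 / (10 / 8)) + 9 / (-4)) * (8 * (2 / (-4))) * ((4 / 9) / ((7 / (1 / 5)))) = -44 / 1575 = -0.03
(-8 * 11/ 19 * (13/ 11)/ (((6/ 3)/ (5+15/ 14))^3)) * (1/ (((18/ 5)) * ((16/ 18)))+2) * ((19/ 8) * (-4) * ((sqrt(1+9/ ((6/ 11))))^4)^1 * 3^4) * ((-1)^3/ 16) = -598173103125/ 114688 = -5215655.54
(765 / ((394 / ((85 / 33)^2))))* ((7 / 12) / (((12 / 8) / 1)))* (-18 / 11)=-4298875 / 524414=-8.20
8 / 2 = 4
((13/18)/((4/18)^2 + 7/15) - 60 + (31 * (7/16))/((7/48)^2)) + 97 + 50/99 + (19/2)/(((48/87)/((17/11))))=296301595/421344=703.23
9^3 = 729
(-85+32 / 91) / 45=-7703 / 4095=-1.88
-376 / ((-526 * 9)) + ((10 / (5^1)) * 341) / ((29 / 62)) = 1458.15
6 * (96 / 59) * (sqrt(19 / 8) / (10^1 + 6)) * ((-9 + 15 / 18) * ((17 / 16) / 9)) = -833 * sqrt(38) / 5664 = -0.91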